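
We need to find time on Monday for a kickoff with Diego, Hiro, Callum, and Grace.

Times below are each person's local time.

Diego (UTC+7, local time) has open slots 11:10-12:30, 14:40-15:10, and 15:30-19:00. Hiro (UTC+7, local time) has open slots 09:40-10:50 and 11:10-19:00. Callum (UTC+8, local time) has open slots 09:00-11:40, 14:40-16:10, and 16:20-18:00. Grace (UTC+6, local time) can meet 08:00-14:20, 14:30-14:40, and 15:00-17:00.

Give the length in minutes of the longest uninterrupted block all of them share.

Diego → UTC: 04:10–05:30, 07:40–08:10, 08:30–12:00.
Hiro → UTC: 02:40–03:50, 04:10–12:00.
Callum → UTC: 01:00–03:40, 06:40–08:10, 08:20–10:00.
Grace → UTC: 02:00–08:20, 08:30–08:40, 09:00–11:00.
Diego ∩ Hiro: 04:10–05:30, 07:40–08:10, 08:30–12:00.
Diego ∩ Hiro ∩ Callum: 07:40–08:10, 08:30–10:00.
Diego ∩ Hiro ∩ Callum ∩ Grace: 07:40–08:10, 08:30–08:40, 09:00–10:00.
Common window lengths: 30, 10, 60 min; longest is 60.

60 minutes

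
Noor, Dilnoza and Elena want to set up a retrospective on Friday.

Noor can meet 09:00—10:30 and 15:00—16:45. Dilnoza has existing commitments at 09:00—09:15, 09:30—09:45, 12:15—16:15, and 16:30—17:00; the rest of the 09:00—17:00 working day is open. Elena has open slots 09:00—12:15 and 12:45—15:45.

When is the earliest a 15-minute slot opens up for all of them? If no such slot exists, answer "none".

09:15

Dilnoza free within 09:00–17:00: 09:15–09:30, 09:45–12:15, 16:15–16:30.
Noor ∩ Dilnoza: 09:15–09:30, 09:45–10:30, 16:15–16:30.
Noor ∩ Dilnoza ∩ Elena: 09:15–09:30, 09:45–10:30.
Windows ≥ 15 min: 09:15–09:30, 09:45–10:30.
Earliest such window starts at 09:15.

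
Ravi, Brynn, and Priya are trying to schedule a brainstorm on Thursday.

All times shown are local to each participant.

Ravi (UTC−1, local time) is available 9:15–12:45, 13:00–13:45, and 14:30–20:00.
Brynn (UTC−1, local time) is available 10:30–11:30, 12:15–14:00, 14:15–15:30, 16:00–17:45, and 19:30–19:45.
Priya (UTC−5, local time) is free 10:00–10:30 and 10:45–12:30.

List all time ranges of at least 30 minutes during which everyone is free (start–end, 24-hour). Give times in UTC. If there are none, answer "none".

15:45–16:30, 17:00–17:30

Ravi → UTC: 10:15–13:45, 14:00–14:45, 15:30–21:00.
Brynn → UTC: 11:30–12:30, 13:15–15:00, 15:15–16:30, 17:00–18:45, 20:30–20:45.
Priya → UTC: 15:00–15:30, 15:45–17:30.
Ravi ∩ Brynn: 11:30–12:30, 13:15–13:45, 14:00–14:45, 15:30–16:30, 17:00–18:45, 20:30–20:45.
Ravi ∩ Brynn ∩ Priya: 15:45–16:30, 17:00–17:30.
Windows ≥ 30 min: 15:45–16:30, 17:00–17:30.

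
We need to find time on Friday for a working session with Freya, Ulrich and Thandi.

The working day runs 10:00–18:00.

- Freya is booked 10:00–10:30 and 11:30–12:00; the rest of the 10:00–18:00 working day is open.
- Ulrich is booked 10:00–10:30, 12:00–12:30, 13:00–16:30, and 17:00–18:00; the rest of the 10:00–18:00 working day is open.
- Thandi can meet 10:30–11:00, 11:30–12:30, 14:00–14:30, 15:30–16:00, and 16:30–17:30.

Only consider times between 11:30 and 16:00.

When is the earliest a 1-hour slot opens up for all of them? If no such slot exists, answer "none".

none

Freya free within 10:00–18:00: 10:30–11:30, 12:00–18:00.
Ulrich free within 10:00–18:00: 10:30–12:00, 12:30–13:00, 16:30–17:00.
Freya ∩ Ulrich: 10:30–11:30, 12:30–13:00, 16:30–17:00.
Freya ∩ Ulrich ∩ Thandi: 10:30–11:00, 16:30–17:00.
Restricted to 11:30–16:00: (none).
Windows ≥ 60 min: (none).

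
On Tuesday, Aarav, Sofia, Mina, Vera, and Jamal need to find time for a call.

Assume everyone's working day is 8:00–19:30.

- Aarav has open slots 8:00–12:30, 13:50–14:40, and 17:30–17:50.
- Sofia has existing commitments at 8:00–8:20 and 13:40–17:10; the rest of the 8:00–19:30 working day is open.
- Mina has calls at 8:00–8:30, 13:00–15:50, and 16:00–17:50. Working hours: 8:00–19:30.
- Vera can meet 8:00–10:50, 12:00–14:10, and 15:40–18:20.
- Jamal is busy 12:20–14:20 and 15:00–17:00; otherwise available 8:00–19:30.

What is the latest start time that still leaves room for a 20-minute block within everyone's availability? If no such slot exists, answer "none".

12:00

Sofia free within 08:00–19:30: 08:20–13:40, 17:10–19:30.
Mina free within 08:00–19:30: 08:30–13:00, 15:50–16:00, 17:50–19:30.
Jamal free within 08:00–19:30: 08:00–12:20, 14:20–15:00, 17:00–19:30.
Aarav ∩ Sofia: 08:20–12:30, 17:30–17:50.
Aarav ∩ Sofia ∩ Mina: 08:30–12:30.
Aarav ∩ Sofia ∩ Mina ∩ Vera: 08:30–10:50, 12:00–12:30.
Aarav ∩ Sofia ∩ Mina ∩ Vera ∩ Jamal: 08:30–10:50, 12:00–12:20.
Windows ≥ 20 min: 08:30–10:50, 12:00–12:20.
Latest start in the last window 12:00–12:20 is 12:20 − 20 min = 12:00.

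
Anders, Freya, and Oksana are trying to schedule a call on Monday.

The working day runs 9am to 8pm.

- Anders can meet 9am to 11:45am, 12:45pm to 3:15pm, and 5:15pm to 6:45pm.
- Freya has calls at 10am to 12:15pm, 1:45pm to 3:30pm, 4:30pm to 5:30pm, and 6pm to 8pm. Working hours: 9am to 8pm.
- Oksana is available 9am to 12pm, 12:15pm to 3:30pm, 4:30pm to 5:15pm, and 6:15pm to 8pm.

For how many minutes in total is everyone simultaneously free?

Freya free within 09:00–20:00: 09:00–10:00, 12:15–13:45, 15:30–16:30, 17:30–18:00.
Anders ∩ Freya: 09:00–10:00, 12:45–13:45, 17:30–18:00.
Anders ∩ Freya ∩ Oksana: 09:00–10:00, 12:45–13:45.
Total common minutes: 60 + 60 = 120.

120 minutes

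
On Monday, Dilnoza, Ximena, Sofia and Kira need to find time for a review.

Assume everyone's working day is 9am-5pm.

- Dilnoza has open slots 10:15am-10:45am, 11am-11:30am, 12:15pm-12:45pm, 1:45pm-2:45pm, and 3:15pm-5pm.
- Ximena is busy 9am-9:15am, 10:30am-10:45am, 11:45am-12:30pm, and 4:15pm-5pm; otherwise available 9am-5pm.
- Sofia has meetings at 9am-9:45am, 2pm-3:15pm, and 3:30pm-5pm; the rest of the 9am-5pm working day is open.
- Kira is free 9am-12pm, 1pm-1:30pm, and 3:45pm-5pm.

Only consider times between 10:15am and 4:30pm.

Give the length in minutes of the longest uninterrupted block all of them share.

30 minutes

Ximena free within 09:00–17:00: 09:15–10:30, 10:45–11:45, 12:30–16:15.
Sofia free within 09:00–17:00: 09:45–14:00, 15:15–15:30.
Dilnoza ∩ Ximena: 10:15–10:30, 11:00–11:30, 12:30–12:45, 13:45–14:45, 15:15–16:15.
Dilnoza ∩ Ximena ∩ Sofia: 10:15–10:30, 11:00–11:30, 12:30–12:45, 13:45–14:00, 15:15–15:30.
Dilnoza ∩ Ximena ∩ Sofia ∩ Kira: 10:15–10:30, 11:00–11:30.
Restricted to 10:15–16:30: 10:15–10:30, 11:00–11:30.
Common window lengths: 15, 30 min; longest is 30.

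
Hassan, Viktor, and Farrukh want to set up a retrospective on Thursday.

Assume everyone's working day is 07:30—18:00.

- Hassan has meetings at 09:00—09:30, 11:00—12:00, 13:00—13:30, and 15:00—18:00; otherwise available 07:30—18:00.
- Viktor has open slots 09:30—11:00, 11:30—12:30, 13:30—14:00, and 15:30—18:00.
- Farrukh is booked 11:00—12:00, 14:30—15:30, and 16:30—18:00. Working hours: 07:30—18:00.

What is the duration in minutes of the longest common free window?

Hassan free within 07:30–18:00: 07:30–09:00, 09:30–11:00, 12:00–13:00, 13:30–15:00.
Farrukh free within 07:30–18:00: 07:30–11:00, 12:00–14:30, 15:30–16:30.
Hassan ∩ Viktor: 09:30–11:00, 12:00–12:30, 13:30–14:00.
Hassan ∩ Viktor ∩ Farrukh: 09:30–11:00, 12:00–12:30, 13:30–14:00.
Common window lengths: 90, 30, 30 min; longest is 90.

90 minutes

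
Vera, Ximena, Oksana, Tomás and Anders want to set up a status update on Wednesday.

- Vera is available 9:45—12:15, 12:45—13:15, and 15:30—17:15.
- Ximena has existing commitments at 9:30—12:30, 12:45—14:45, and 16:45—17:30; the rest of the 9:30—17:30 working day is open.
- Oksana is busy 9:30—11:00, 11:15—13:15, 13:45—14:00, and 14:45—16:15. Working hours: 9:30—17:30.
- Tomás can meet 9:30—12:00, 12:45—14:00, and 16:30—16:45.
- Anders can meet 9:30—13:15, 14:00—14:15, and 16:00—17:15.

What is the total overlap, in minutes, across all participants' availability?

15 minutes

Ximena free within 09:30–17:30: 12:30–12:45, 14:45–16:45.
Oksana free within 09:30–17:30: 11:00–11:15, 13:15–13:45, 14:00–14:45, 16:15–17:30.
Vera ∩ Ximena: 15:30–16:45.
Vera ∩ Ximena ∩ Oksana: 16:15–16:45.
Vera ∩ Ximena ∩ Oksana ∩ Tomás: 16:30–16:45.
Vera ∩ Ximena ∩ Oksana ∩ Tomás ∩ Anders: 16:30–16:45.
Total common minutes: 15.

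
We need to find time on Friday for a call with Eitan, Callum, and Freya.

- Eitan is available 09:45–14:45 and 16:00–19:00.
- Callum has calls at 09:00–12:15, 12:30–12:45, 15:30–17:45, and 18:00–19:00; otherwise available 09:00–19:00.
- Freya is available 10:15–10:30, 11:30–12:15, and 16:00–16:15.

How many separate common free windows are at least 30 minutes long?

0

Callum free within 09:00–19:00: 12:15–12:30, 12:45–15:30, 17:45–18:00.
Eitan ∩ Callum: 12:15–12:30, 12:45–14:45, 17:45–18:00.
Eitan ∩ Callum ∩ Freya: (none).
Windows ≥ 30 min: (none).
That's 0 windows.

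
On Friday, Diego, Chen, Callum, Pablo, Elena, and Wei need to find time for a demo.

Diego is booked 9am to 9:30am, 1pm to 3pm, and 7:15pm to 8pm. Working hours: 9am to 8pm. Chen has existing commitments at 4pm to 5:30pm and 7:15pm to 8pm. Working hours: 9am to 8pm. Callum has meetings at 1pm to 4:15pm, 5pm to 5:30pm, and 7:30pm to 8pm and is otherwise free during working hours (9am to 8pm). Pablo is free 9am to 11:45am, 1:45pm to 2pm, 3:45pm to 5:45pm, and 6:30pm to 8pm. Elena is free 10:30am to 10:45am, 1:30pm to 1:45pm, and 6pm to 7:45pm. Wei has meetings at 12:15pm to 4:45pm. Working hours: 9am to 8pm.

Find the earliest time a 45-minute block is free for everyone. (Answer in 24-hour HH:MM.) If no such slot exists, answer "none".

18:30

Diego free within 09:00–20:00: 09:30–13:00, 15:00–19:15.
Chen free within 09:00–20:00: 09:00–16:00, 17:30–19:15.
Callum free within 09:00–20:00: 09:00–13:00, 16:15–17:00, 17:30–19:30.
Wei free within 09:00–20:00: 09:00–12:15, 16:45–20:00.
Diego ∩ Chen: 09:30–13:00, 15:00–16:00, 17:30–19:15.
Diego ∩ Chen ∩ Callum: 09:30–13:00, 17:30–19:15.
Diego ∩ Chen ∩ Callum ∩ Pablo: 09:30–11:45, 17:30–17:45, 18:30–19:15.
Diego ∩ Chen ∩ Callum ∩ Pablo ∩ Elena: 10:30–10:45, 18:30–19:15.
Diego ∩ Chen ∩ Callum ∩ Pablo ∩ Elena ∩ Wei: 10:30–10:45, 18:30–19:15.
Windows ≥ 45 min: 18:30–19:15.
Earliest such window starts at 18:30.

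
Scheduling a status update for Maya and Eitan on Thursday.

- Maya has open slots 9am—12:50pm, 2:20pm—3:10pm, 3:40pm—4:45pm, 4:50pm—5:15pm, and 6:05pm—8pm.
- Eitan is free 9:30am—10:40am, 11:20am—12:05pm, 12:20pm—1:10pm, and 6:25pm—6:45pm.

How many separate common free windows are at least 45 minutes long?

2

Maya ∩ Eitan: 09:30–10:40, 11:20–12:05, 12:20–12:50, 18:25–18:45.
Windows ≥ 45 min: 09:30–10:40, 11:20–12:05.
That's 2 windows.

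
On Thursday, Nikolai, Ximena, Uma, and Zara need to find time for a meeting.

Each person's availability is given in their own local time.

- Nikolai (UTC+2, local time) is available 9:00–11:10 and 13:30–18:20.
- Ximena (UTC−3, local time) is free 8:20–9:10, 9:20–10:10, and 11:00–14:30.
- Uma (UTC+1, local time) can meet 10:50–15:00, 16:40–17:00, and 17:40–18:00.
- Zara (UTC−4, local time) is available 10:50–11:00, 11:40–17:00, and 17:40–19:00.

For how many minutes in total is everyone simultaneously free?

20 minutes

Nikolai → UTC: 07:00–09:10, 11:30–16:20.
Ximena → UTC: 11:20–12:10, 12:20–13:10, 14:00–17:30.
Uma → UTC: 09:50–14:00, 15:40–16:00, 16:40–17:00.
Zara → UTC: 14:50–15:00, 15:40–21:00, 21:40–23:00.
Nikolai ∩ Ximena: 11:30–12:10, 12:20–13:10, 14:00–16:20.
Nikolai ∩ Ximena ∩ Uma: 11:30–12:10, 12:20–13:10, 15:40–16:00.
Nikolai ∩ Ximena ∩ Uma ∩ Zara: 15:40–16:00.
Total common minutes: 20.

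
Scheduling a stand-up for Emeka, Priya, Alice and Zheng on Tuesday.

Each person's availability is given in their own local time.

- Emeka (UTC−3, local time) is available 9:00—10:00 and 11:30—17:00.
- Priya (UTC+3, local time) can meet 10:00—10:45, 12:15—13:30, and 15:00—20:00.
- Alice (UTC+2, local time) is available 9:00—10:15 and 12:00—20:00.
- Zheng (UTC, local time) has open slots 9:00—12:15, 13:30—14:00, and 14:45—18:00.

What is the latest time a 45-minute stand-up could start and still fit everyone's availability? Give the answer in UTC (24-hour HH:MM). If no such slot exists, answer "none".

Emeka → UTC: 12:00–13:00, 14:30–20:00.
Priya → UTC: 07:00–07:45, 09:15–10:30, 12:00–17:00.
Alice → UTC: 07:00–08:15, 10:00–18:00.
Zheng → UTC: 09:00–12:15, 13:30–14:00, 14:45–18:00.
Emeka ∩ Priya: 12:00–13:00, 14:30–17:00.
Emeka ∩ Priya ∩ Alice: 12:00–13:00, 14:30–17:00.
Emeka ∩ Priya ∩ Alice ∩ Zheng: 12:00–12:15, 14:45–17:00.
Windows ≥ 45 min: 14:45–17:00.
Latest start in the last window 14:45–17:00 is 17:00 − 45 min = 16:15.

16:15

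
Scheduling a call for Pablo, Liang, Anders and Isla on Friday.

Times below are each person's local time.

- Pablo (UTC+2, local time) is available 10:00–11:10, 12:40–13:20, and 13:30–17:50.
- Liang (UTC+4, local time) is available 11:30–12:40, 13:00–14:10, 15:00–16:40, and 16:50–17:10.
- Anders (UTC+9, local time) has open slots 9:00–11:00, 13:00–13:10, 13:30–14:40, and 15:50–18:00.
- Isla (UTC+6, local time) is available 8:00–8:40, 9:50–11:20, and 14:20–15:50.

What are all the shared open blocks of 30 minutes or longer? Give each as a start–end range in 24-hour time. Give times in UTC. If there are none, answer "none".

Pablo → UTC: 08:00–09:10, 10:40–11:20, 11:30–15:50.
Liang → UTC: 07:30–08:40, 09:00–10:10, 11:00–12:40, 12:50–13:10.
Anders → UTC: 00:00–02:00, 04:00–04:10, 04:30–05:40, 06:50–09:00.
Isla → UTC: 02:00–02:40, 03:50–05:20, 08:20–09:50.
Pablo ∩ Liang: 08:00–08:40, 09:00–09:10, 11:00–11:20, 11:30–12:40, 12:50–13:10.
Pablo ∩ Liang ∩ Anders: 08:00–08:40.
Pablo ∩ Liang ∩ Anders ∩ Isla: 08:20–08:40.
Windows ≥ 30 min: (none).

none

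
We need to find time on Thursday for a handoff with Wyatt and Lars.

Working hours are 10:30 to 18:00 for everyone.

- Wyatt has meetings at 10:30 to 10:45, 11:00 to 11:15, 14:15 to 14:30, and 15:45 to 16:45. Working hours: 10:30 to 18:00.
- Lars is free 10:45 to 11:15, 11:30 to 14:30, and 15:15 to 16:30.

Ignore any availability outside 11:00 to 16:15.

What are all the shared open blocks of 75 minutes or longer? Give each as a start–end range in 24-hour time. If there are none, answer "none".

11:30–14:15

Wyatt free within 10:30–18:00: 10:45–11:00, 11:15–14:15, 14:30–15:45, 16:45–18:00.
Wyatt ∩ Lars: 10:45–11:00, 11:30–14:15, 15:15–15:45.
Restricted to 11:00–16:15: 11:30–14:15, 15:15–15:45.
Windows ≥ 75 min: 11:30–14:15.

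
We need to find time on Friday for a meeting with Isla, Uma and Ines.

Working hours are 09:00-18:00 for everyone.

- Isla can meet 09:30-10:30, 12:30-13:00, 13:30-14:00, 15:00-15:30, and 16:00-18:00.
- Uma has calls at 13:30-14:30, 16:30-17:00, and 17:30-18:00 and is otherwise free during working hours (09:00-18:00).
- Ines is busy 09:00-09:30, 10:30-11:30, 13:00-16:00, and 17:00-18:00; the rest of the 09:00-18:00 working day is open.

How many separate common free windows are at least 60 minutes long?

Uma free within 09:00–18:00: 09:00–13:30, 14:30–16:30, 17:00–17:30.
Ines free within 09:00–18:00: 09:30–10:30, 11:30–13:00, 16:00–17:00.
Isla ∩ Uma: 09:30–10:30, 12:30–13:00, 15:00–15:30, 16:00–16:30, 17:00–17:30.
Isla ∩ Uma ∩ Ines: 09:30–10:30, 12:30–13:00, 16:00–16:30.
Windows ≥ 60 min: 09:30–10:30.
That's 1 window.

1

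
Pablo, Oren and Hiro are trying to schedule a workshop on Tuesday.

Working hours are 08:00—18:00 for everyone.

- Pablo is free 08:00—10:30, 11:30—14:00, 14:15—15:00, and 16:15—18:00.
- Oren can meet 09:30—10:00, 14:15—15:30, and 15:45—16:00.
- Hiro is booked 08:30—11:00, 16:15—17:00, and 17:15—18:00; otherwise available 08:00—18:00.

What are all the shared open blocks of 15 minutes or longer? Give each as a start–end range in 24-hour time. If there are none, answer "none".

Hiro free within 08:00–18:00: 08:00–08:30, 11:00–16:15, 17:00–17:15.
Pablo ∩ Oren: 09:30–10:00, 14:15–15:00.
Pablo ∩ Oren ∩ Hiro: 14:15–15:00.
Windows ≥ 15 min: 14:15–15:00.

14:15–15:00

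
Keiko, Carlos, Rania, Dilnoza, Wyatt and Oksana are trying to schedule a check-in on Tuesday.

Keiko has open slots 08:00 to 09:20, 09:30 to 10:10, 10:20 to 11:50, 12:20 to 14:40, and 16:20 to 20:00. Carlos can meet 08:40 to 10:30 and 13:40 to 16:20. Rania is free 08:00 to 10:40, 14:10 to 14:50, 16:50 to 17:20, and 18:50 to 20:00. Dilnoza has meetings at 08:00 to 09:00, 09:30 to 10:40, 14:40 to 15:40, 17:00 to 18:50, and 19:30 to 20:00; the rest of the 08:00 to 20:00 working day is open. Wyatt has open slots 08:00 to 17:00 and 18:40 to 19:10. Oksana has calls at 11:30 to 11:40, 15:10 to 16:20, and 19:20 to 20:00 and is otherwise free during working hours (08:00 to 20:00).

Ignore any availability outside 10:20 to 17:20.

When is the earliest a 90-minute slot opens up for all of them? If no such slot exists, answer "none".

Dilnoza free within 08:00–20:00: 09:00–09:30, 10:40–14:40, 15:40–17:00, 18:50–19:30.
Oksana free within 08:00–20:00: 08:00–11:30, 11:40–15:10, 16:20–19:20.
Keiko ∩ Carlos: 08:40–09:20, 09:30–10:10, 10:20–10:30, 13:40–14:40.
Keiko ∩ Carlos ∩ Rania: 08:40–09:20, 09:30–10:10, 10:20–10:30, 14:10–14:40.
Keiko ∩ Carlos ∩ Rania ∩ Dilnoza: 09:00–09:20, 14:10–14:40.
Keiko ∩ Carlos ∩ Rania ∩ Dilnoza ∩ Wyatt: 09:00–09:20, 14:10–14:40.
Keiko ∩ Carlos ∩ Rania ∩ Dilnoza ∩ Wyatt ∩ Oksana: 09:00–09:20, 14:10–14:40.
Restricted to 10:20–17:20: 14:10–14:40.
Windows ≥ 90 min: (none).

none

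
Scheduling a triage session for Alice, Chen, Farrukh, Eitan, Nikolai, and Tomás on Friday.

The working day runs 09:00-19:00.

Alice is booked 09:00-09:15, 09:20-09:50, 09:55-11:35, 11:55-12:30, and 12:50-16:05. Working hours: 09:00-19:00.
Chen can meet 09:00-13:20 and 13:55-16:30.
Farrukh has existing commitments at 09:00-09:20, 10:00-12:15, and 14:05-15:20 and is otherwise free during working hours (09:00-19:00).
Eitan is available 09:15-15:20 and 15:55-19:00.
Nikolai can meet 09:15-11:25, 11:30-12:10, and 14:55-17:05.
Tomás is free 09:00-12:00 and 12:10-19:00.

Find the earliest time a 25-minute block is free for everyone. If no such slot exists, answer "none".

Alice free within 09:00–19:00: 09:15–09:20, 09:50–09:55, 11:35–11:55, 12:30–12:50, 16:05–19:00.
Farrukh free within 09:00–19:00: 09:20–10:00, 12:15–14:05, 15:20–19:00.
Alice ∩ Chen: 09:15–09:20, 09:50–09:55, 11:35–11:55, 12:30–12:50, 16:05–16:30.
Alice ∩ Chen ∩ Farrukh: 09:50–09:55, 12:30–12:50, 16:05–16:30.
Alice ∩ Chen ∩ Farrukh ∩ Eitan: 09:50–09:55, 12:30–12:50, 16:05–16:30.
Alice ∩ Chen ∩ Farrukh ∩ Eitan ∩ Nikolai: 09:50–09:55, 16:05–16:30.
Alice ∩ Chen ∩ Farrukh ∩ Eitan ∩ Nikolai ∩ Tomás: 09:50–09:55, 16:05–16:30.
Windows ≥ 25 min: 16:05–16:30.
Earliest such window starts at 16:05.

16:05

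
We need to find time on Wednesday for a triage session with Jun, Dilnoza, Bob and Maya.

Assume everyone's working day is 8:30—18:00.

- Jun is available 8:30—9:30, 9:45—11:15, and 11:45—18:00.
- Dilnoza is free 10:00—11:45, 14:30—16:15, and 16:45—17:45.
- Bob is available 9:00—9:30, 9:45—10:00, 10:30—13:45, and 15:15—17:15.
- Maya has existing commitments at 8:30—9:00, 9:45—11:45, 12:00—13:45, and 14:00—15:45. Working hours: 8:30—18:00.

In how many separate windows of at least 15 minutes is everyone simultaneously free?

Maya free within 08:30–18:00: 09:00–09:45, 11:45–12:00, 13:45–14:00, 15:45–18:00.
Jun ∩ Dilnoza: 10:00–11:15, 14:30–16:15, 16:45–17:45.
Jun ∩ Dilnoza ∩ Bob: 10:30–11:15, 15:15–16:15, 16:45–17:15.
Jun ∩ Dilnoza ∩ Bob ∩ Maya: 15:45–16:15, 16:45–17:15.
Windows ≥ 15 min: 15:45–16:15, 16:45–17:15.
That's 2 windows.

2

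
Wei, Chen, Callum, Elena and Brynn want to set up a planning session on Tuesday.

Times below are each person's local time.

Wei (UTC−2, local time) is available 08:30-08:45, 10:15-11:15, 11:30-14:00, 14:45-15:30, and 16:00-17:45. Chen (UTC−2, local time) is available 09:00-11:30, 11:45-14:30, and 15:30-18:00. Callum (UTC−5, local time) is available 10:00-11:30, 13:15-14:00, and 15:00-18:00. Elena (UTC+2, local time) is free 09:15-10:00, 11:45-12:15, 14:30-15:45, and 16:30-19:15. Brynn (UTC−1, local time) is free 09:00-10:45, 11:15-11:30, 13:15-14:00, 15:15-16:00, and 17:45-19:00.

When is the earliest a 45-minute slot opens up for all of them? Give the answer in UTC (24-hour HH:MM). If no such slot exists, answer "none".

none

Wei → UTC: 10:30–10:45, 12:15–13:15, 13:30–16:00, 16:45–17:30, 18:00–19:45.
Chen → UTC: 11:00–13:30, 13:45–16:30, 17:30–20:00.
Callum → UTC: 15:00–16:30, 18:15–19:00, 20:00–23:00.
Elena → UTC: 07:15–08:00, 09:45–10:15, 12:30–13:45, 14:30–17:15.
Brynn → UTC: 10:00–11:45, 12:15–12:30, 14:15–15:00, 16:15–17:00, 18:45–20:00.
Wei ∩ Chen: 12:15–13:15, 13:45–16:00, 18:00–19:45.
Wei ∩ Chen ∩ Callum: 15:00–16:00, 18:15–19:00.
Wei ∩ Chen ∩ Callum ∩ Elena: 15:00–16:00.
Wei ∩ Chen ∩ Callum ∩ Elena ∩ Brynn: (none).
Windows ≥ 45 min: (none).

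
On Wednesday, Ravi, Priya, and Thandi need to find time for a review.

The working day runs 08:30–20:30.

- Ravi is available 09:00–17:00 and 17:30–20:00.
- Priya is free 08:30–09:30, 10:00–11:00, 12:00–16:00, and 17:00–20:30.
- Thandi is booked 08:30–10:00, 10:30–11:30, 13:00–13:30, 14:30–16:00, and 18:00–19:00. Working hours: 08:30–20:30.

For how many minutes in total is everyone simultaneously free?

240 minutes

Thandi free within 08:30–20:30: 10:00–10:30, 11:30–13:00, 13:30–14:30, 16:00–18:00, 19:00–20:30.
Ravi ∩ Priya: 09:00–09:30, 10:00–11:00, 12:00–16:00, 17:30–20:00.
Ravi ∩ Priya ∩ Thandi: 10:00–10:30, 12:00–13:00, 13:30–14:30, 17:30–18:00, 19:00–20:00.
Total common minutes: 30 + 60 + 60 + 30 + 60 = 240.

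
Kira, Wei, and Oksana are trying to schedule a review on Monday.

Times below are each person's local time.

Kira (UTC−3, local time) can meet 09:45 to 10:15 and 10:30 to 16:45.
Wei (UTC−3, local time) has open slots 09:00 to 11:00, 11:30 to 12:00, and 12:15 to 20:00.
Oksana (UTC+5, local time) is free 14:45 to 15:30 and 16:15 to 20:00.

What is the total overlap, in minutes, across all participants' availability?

90 minutes

Kira → UTC: 12:45–13:15, 13:30–19:45.
Wei → UTC: 12:00–14:00, 14:30–15:00, 15:15–23:00.
Oksana → UTC: 09:45–10:30, 11:15–15:00.
Kira ∩ Wei: 12:45–13:15, 13:30–14:00, 14:30–15:00, 15:15–19:45.
Kira ∩ Wei ∩ Oksana: 12:45–13:15, 13:30–14:00, 14:30–15:00.
Total common minutes: 30 + 30 + 30 = 90.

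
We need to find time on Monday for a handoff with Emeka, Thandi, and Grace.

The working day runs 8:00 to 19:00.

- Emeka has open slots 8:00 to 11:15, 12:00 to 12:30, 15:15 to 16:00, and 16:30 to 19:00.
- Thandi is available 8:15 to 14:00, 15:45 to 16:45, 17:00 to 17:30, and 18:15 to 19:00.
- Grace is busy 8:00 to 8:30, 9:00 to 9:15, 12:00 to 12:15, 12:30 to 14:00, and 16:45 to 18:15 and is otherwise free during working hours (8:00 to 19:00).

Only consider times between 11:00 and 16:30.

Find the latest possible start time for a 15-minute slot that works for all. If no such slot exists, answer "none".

15:45

Grace free within 08:00–19:00: 08:30–09:00, 09:15–12:00, 12:15–12:30, 14:00–16:45, 18:15–19:00.
Emeka ∩ Thandi: 08:15–11:15, 12:00–12:30, 15:45–16:00, 16:30–16:45, 17:00–17:30, 18:15–19:00.
Emeka ∩ Thandi ∩ Grace: 08:30–09:00, 09:15–11:15, 12:15–12:30, 15:45–16:00, 16:30–16:45, 18:15–19:00.
Restricted to 11:00–16:30: 11:00–11:15, 12:15–12:30, 15:45–16:00.
Windows ≥ 15 min: 11:00–11:15, 12:15–12:30, 15:45–16:00.
Latest start in the last window 15:45–16:00 is 16:00 − 15 min = 15:45.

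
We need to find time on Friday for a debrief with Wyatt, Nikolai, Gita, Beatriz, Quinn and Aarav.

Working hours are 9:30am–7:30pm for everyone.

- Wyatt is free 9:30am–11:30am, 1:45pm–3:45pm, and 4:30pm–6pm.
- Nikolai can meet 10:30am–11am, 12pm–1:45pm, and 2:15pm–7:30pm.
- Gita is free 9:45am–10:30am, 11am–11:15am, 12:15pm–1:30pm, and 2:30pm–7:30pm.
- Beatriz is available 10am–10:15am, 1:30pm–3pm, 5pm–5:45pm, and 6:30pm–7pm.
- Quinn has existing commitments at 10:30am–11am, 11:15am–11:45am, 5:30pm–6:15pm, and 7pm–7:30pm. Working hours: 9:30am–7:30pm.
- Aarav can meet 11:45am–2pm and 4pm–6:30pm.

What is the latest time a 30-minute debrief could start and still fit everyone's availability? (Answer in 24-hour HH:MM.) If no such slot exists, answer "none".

17:00

Quinn free within 09:30–19:30: 09:30–10:30, 11:00–11:15, 11:45–17:30, 18:15–19:00.
Wyatt ∩ Nikolai: 10:30–11:00, 14:15–15:45, 16:30–18:00.
Wyatt ∩ Nikolai ∩ Gita: 14:30–15:45, 16:30–18:00.
Wyatt ∩ Nikolai ∩ Gita ∩ Beatriz: 14:30–15:00, 17:00–17:45.
Wyatt ∩ Nikolai ∩ Gita ∩ Beatriz ∩ Quinn: 14:30–15:00, 17:00–17:30.
Wyatt ∩ Nikolai ∩ Gita ∩ Beatriz ∩ Quinn ∩ Aarav: 17:00–17:30.
Windows ≥ 30 min: 17:00–17:30.
Latest start in the last window 17:00–17:30 is 17:30 − 30 min = 17:00.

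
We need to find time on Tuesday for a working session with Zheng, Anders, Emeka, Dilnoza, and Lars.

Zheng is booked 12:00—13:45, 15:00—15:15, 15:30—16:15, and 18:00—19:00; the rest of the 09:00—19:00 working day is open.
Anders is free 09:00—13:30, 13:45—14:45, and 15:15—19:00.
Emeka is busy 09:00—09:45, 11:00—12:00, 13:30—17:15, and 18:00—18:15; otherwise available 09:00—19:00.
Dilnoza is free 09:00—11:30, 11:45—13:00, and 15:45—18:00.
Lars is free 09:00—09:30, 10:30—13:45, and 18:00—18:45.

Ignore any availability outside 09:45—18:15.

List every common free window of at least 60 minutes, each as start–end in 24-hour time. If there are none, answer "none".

Zheng free within 09:00–19:00: 09:00–12:00, 13:45–15:00, 15:15–15:30, 16:15–18:00.
Emeka free within 09:00–19:00: 09:45–11:00, 12:00–13:30, 17:15–18:00, 18:15–19:00.
Zheng ∩ Anders: 09:00–12:00, 13:45–14:45, 15:15–15:30, 16:15–18:00.
Zheng ∩ Anders ∩ Emeka: 09:45–11:00, 17:15–18:00.
Zheng ∩ Anders ∩ Emeka ∩ Dilnoza: 09:45–11:00, 17:15–18:00.
Zheng ∩ Anders ∩ Emeka ∩ Dilnoza ∩ Lars: 10:30–11:00.
Restricted to 09:45–18:15: 10:30–11:00.
Windows ≥ 60 min: (none).

none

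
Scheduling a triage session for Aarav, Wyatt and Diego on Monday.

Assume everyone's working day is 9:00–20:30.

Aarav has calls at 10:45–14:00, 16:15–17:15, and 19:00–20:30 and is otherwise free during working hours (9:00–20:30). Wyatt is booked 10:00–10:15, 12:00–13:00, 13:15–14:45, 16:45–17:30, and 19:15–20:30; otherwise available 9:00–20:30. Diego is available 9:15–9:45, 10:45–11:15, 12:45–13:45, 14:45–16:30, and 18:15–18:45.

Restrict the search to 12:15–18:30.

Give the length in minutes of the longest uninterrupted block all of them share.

90 minutes

Aarav free within 09:00–20:30: 09:00–10:45, 14:00–16:15, 17:15–19:00.
Wyatt free within 09:00–20:30: 09:00–10:00, 10:15–12:00, 13:00–13:15, 14:45–16:45, 17:30–19:15.
Aarav ∩ Wyatt: 09:00–10:00, 10:15–10:45, 14:45–16:15, 17:30–19:00.
Aarav ∩ Wyatt ∩ Diego: 09:15–09:45, 14:45–16:15, 18:15–18:45.
Restricted to 12:15–18:30: 14:45–16:15, 18:15–18:30.
Common window lengths: 90, 15 min; longest is 90.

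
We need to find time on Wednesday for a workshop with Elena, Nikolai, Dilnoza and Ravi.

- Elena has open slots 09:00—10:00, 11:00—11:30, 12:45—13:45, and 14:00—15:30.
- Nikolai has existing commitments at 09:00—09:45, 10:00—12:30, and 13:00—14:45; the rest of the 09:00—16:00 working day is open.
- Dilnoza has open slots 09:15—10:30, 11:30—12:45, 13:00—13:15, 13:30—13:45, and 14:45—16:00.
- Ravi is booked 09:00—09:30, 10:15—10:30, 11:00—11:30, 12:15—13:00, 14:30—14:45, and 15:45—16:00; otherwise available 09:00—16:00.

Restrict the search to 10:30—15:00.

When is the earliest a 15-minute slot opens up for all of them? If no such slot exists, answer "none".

14:45

Nikolai free within 09:00–16:00: 09:45–10:00, 12:30–13:00, 14:45–16:00.
Ravi free within 09:00–16:00: 09:30–10:15, 10:30–11:00, 11:30–12:15, 13:00–14:30, 14:45–15:45.
Elena ∩ Nikolai: 09:45–10:00, 12:45–13:00, 14:45–15:30.
Elena ∩ Nikolai ∩ Dilnoza: 09:45–10:00, 14:45–15:30.
Elena ∩ Nikolai ∩ Dilnoza ∩ Ravi: 09:45–10:00, 14:45–15:30.
Restricted to 10:30–15:00: 14:45–15:00.
Windows ≥ 15 min: 14:45–15:00.
Earliest such window starts at 14:45.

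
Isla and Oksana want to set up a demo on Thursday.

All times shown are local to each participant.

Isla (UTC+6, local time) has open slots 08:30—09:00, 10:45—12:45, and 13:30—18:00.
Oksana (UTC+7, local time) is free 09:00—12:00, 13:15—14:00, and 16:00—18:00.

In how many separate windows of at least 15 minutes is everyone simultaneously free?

Isla → UTC: 02:30–03:00, 04:45–06:45, 07:30–12:00.
Oksana → UTC: 02:00–05:00, 06:15–07:00, 09:00–11:00.
Isla ∩ Oksana: 02:30–03:00, 04:45–05:00, 06:15–06:45, 09:00–11:00.
Windows ≥ 15 min: 02:30–03:00, 04:45–05:00, 06:15–06:45, 09:00–11:00.
That's 4 windows.

4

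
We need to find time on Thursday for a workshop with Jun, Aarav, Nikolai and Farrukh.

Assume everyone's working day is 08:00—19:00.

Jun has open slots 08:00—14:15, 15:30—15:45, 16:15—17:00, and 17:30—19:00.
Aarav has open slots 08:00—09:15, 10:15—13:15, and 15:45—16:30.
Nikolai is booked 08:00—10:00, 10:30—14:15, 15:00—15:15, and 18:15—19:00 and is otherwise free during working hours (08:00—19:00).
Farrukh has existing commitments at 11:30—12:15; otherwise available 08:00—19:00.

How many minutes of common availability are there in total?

30 minutes

Nikolai free within 08:00–19:00: 10:00–10:30, 14:15–15:00, 15:15–18:15.
Farrukh free within 08:00–19:00: 08:00–11:30, 12:15–19:00.
Jun ∩ Aarav: 08:00–09:15, 10:15–13:15, 16:15–16:30.
Jun ∩ Aarav ∩ Nikolai: 10:15–10:30, 16:15–16:30.
Jun ∩ Aarav ∩ Nikolai ∩ Farrukh: 10:15–10:30, 16:15–16:30.
Total common minutes: 15 + 15 = 30.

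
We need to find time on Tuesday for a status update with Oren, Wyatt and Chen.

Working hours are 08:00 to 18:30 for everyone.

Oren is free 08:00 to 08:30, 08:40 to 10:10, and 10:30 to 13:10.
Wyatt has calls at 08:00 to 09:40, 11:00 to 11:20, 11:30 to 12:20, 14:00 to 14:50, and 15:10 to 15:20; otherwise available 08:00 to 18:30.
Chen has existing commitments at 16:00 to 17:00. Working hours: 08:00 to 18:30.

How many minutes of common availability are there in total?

120 minutes

Wyatt free within 08:00–18:30: 09:40–11:00, 11:20–11:30, 12:20–14:00, 14:50–15:10, 15:20–18:30.
Chen free within 08:00–18:30: 08:00–16:00, 17:00–18:30.
Oren ∩ Wyatt: 09:40–10:10, 10:30–11:00, 11:20–11:30, 12:20–13:10.
Oren ∩ Wyatt ∩ Chen: 09:40–10:10, 10:30–11:00, 11:20–11:30, 12:20–13:10.
Total common minutes: 30 + 30 + 10 + 50 = 120.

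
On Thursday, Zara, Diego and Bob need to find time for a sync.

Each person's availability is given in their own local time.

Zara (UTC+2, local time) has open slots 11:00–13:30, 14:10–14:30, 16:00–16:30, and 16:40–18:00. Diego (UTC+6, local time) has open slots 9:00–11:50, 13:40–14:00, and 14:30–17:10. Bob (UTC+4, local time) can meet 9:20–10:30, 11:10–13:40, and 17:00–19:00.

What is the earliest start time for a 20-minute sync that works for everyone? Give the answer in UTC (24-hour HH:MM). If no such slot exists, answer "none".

09:00

Zara → UTC: 09:00–11:30, 12:10–12:30, 14:00–14:30, 14:40–16:00.
Diego → UTC: 03:00–05:50, 07:40–08:00, 08:30–11:10.
Bob → UTC: 05:20–06:30, 07:10–09:40, 13:00–15:00.
Zara ∩ Diego: 09:00–11:10.
Zara ∩ Diego ∩ Bob: 09:00–09:40.
Windows ≥ 20 min: 09:00–09:40.
Earliest such window starts at 09:00.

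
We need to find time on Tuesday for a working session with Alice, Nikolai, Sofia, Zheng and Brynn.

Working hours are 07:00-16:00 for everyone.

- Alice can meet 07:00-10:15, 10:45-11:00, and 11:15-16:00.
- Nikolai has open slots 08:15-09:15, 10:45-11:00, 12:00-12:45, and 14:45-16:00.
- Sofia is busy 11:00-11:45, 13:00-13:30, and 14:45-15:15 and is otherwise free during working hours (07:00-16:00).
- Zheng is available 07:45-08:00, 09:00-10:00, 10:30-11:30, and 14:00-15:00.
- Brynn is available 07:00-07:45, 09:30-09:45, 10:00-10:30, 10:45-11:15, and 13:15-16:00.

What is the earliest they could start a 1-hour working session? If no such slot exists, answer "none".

Sofia free within 07:00–16:00: 07:00–11:00, 11:45–13:00, 13:30–14:45, 15:15–16:00.
Alice ∩ Nikolai: 08:15–09:15, 10:45–11:00, 12:00–12:45, 14:45–16:00.
Alice ∩ Nikolai ∩ Sofia: 08:15–09:15, 10:45–11:00, 12:00–12:45, 15:15–16:00.
Alice ∩ Nikolai ∩ Sofia ∩ Zheng: 09:00–09:15, 10:45–11:00.
Alice ∩ Nikolai ∩ Sofia ∩ Zheng ∩ Brynn: 10:45–11:00.
Windows ≥ 60 min: (none).

none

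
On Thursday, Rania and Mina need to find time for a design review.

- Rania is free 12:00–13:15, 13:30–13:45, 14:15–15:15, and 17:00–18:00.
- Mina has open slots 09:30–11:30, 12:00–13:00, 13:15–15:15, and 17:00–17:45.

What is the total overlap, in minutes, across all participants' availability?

Rania ∩ Mina: 12:00–13:00, 13:30–13:45, 14:15–15:15, 17:00–17:45.
Total common minutes: 60 + 15 + 60 + 45 = 180.

180 minutes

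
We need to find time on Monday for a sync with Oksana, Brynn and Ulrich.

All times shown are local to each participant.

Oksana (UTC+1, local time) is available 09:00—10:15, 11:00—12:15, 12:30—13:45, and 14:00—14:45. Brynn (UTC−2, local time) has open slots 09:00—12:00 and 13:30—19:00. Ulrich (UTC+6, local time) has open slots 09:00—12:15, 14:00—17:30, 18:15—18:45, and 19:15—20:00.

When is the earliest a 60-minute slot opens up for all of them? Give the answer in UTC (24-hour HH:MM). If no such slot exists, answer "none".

none

Oksana → UTC: 08:00–09:15, 10:00–11:15, 11:30–12:45, 13:00–13:45.
Brynn → UTC: 11:00–14:00, 15:30–21:00.
Ulrich → UTC: 03:00–06:15, 08:00–11:30, 12:15–12:45, 13:15–14:00.
Oksana ∩ Brynn: 11:00–11:15, 11:30–12:45, 13:00–13:45.
Oksana ∩ Brynn ∩ Ulrich: 11:00–11:15, 12:15–12:45, 13:15–13:45.
Windows ≥ 60 min: (none).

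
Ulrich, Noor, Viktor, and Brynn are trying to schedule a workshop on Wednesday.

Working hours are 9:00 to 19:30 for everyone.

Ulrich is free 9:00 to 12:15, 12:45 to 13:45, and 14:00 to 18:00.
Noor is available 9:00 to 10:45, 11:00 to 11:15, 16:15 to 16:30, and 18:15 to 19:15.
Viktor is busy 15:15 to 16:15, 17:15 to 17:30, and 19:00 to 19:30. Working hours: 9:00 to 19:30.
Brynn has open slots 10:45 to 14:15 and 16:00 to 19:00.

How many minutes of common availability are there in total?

30 minutes

Viktor free within 09:00–19:30: 09:00–15:15, 16:15–17:15, 17:30–19:00.
Ulrich ∩ Noor: 09:00–10:45, 11:00–11:15, 16:15–16:30.
Ulrich ∩ Noor ∩ Viktor: 09:00–10:45, 11:00–11:15, 16:15–16:30.
Ulrich ∩ Noor ∩ Viktor ∩ Brynn: 11:00–11:15, 16:15–16:30.
Total common minutes: 15 + 15 = 30.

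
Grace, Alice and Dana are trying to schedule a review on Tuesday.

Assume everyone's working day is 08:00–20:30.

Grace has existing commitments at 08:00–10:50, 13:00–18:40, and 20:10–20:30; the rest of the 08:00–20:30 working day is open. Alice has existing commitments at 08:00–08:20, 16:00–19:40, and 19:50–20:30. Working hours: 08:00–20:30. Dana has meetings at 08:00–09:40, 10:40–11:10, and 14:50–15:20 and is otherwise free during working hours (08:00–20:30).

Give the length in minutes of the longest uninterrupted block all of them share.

Grace free within 08:00–20:30: 10:50–13:00, 18:40–20:10.
Alice free within 08:00–20:30: 08:20–16:00, 19:40–19:50.
Dana free within 08:00–20:30: 09:40–10:40, 11:10–14:50, 15:20–20:30.
Grace ∩ Alice: 10:50–13:00, 19:40–19:50.
Grace ∩ Alice ∩ Dana: 11:10–13:00, 19:40–19:50.
Common window lengths: 110, 10 min; longest is 110.

110 minutes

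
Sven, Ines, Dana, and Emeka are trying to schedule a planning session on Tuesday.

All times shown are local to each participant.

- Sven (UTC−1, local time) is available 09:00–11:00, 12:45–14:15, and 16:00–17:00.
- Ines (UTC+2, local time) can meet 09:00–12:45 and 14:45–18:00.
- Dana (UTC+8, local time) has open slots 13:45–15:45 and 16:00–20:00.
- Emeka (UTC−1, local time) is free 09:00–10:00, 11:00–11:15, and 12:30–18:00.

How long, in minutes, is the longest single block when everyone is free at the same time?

Sven → UTC: 10:00–12:00, 13:45–15:15, 17:00–18:00.
Ines → UTC: 07:00–10:45, 12:45–16:00.
Dana → UTC: 05:45–07:45, 08:00–12:00.
Emeka → UTC: 10:00–11:00, 12:00–12:15, 13:30–19:00.
Sven ∩ Ines: 10:00–10:45, 13:45–15:15.
Sven ∩ Ines ∩ Dana: 10:00–10:45.
Sven ∩ Ines ∩ Dana ∩ Emeka: 10:00–10:45.
Single common window of 45 minutes.

45 minutes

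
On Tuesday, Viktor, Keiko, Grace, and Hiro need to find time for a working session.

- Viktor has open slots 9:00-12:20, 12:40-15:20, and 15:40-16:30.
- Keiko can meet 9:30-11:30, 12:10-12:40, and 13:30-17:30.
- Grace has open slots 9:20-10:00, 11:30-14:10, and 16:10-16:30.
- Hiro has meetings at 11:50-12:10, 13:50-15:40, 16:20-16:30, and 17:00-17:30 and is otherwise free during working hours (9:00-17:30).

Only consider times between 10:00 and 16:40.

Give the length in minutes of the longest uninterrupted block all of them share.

Hiro free within 09:00–17:30: 09:00–11:50, 12:10–13:50, 15:40–16:20, 16:30–17:00.
Viktor ∩ Keiko: 09:30–11:30, 12:10–12:20, 13:30–15:20, 15:40–16:30.
Viktor ∩ Keiko ∩ Grace: 09:30–10:00, 12:10–12:20, 13:30–14:10, 16:10–16:30.
Viktor ∩ Keiko ∩ Grace ∩ Hiro: 09:30–10:00, 12:10–12:20, 13:30–13:50, 16:10–16:20.
Restricted to 10:00–16:40: 12:10–12:20, 13:30–13:50, 16:10–16:20.
Common window lengths: 10, 20, 10 min; longest is 20.

20 minutes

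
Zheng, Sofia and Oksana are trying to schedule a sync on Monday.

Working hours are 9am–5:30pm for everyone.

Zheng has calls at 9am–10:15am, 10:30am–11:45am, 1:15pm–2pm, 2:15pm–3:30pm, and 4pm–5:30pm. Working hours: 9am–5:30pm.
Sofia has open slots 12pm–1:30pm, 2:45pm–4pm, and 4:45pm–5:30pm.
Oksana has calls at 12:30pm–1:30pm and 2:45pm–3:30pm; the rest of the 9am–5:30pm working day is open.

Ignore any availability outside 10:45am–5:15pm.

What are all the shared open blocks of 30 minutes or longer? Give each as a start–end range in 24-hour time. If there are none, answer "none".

Zheng free within 09:00–17:30: 10:15–10:30, 11:45–13:15, 14:00–14:15, 15:30–16:00.
Oksana free within 09:00–17:30: 09:00–12:30, 13:30–14:45, 15:30–17:30.
Zheng ∩ Sofia: 12:00–13:15, 15:30–16:00.
Zheng ∩ Sofia ∩ Oksana: 12:00–12:30, 15:30–16:00.
Restricted to 10:45–17:15: 12:00–12:30, 15:30–16:00.
Windows ≥ 30 min: 12:00–12:30, 15:30–16:00.

12:00–12:30, 15:30–16:00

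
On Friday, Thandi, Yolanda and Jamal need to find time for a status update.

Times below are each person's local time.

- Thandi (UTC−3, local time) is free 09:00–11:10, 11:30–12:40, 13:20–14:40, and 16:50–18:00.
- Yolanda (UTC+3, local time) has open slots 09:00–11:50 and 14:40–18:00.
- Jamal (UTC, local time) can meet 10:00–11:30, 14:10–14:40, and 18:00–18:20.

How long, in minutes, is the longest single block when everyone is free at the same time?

10 minutes

Thandi → UTC: 12:00–14:10, 14:30–15:40, 16:20–17:40, 19:50–21:00.
Yolanda → UTC: 06:00–08:50, 11:40–15:00.
Jamal → UTC: 10:00–11:30, 14:10–14:40, 18:00–18:20.
Thandi ∩ Yolanda: 12:00–14:10, 14:30–15:00.
Thandi ∩ Yolanda ∩ Jamal: 14:30–14:40.
Single common window of 10 minutes.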